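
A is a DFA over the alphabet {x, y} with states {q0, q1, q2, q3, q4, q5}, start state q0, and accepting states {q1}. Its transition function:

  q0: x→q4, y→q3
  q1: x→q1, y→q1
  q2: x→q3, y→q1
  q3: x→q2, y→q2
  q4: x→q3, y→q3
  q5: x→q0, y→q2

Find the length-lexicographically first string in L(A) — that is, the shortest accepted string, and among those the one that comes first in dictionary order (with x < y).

yxy

A breadth-first search from q0 reaches an accepting state first via the path q0 → q3 → q2 → q1 on input yxy.
No string of length < 3 is accepted (BFS exhausts all shorter strings without reaching an accepting state), and yxy is the lexicographically least accepting string of length 3.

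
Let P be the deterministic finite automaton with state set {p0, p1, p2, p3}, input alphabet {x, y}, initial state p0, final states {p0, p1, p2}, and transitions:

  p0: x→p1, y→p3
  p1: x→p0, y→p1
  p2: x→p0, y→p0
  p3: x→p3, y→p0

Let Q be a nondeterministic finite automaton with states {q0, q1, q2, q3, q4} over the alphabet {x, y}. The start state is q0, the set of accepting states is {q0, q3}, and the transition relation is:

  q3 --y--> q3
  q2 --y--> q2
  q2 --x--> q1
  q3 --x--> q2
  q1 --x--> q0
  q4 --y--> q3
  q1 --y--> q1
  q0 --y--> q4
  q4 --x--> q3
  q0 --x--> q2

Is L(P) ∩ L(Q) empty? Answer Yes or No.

No

The empty string ε is accepted by both P and Q.
Hence L(P) ∩ L(Q) ≠ ∅.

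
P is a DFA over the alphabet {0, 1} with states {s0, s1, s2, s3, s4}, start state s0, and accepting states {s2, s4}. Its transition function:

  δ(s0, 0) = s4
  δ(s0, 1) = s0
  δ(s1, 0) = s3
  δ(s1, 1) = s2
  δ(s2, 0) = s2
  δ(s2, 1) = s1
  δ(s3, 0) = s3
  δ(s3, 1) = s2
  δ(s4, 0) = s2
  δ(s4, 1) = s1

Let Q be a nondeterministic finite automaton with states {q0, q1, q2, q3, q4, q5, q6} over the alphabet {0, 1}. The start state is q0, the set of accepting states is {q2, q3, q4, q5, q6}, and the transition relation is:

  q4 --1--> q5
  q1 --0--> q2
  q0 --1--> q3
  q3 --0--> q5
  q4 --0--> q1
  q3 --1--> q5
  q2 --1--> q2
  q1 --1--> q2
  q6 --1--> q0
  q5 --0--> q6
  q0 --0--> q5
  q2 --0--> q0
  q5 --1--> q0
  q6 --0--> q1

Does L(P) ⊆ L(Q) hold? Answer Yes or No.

The string 000 is in L(P) but not in L(Q).
So L(P) ⊄ L(Q).

No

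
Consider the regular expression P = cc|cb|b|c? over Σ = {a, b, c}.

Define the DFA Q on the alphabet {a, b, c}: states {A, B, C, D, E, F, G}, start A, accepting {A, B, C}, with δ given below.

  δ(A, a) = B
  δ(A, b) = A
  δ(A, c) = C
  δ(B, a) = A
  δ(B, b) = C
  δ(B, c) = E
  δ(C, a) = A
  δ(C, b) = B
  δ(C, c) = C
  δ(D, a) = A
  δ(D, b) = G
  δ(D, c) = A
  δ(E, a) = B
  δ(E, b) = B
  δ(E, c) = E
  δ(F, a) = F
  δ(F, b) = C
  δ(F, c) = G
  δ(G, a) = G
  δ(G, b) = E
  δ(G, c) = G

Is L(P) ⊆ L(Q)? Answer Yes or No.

Yes

Converting the expression P to a DFA (subset construction, then merging equivalent states) gives the minimal DFA with states {p0, p1, p2, p3}, start state p0, accepting states {p0, p2, p3} and transitions p0: a→p1, b→p2, c→p3; p1: a→p1, b→p1, c→p1; p2: a→p1, b→p1, c→p1; p3: a→p1, b→p2, c→p2.
Exploring the product automaton P × Q from the start pair (p0, A), following both machines on each input symbol, reaches 9 state pairs: (p0, A), (p1, B), (p2, A), (p3, C), (p1, A), (p1, C), (p1, E), (p2, B), (p2, C).
P accepts in {p0, p2, p3} and Q accepts in {A, B, C}. The reachable pairs whose P-component is accepting are (p0, A), (p2, A), (p3, C), (p2, B), (p2, C); in each of them the Q-component is accepting too, so the product for L(P) \ L(Q) (P-component accepting, Q-component rejecting) has no reachable accepting pair and the difference is empty.
Hence every string in L(P) is also in L(Q).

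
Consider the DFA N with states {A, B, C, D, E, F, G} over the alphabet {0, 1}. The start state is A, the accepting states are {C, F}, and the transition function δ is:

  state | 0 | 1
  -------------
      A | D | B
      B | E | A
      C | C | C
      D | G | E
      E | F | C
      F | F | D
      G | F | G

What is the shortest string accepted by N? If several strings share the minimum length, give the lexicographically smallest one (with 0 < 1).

000

A breadth-first search from A reaches an accepting state first via the path A → D → G → F on input 000.
No string of length < 3 is accepted (BFS exhausts all shorter strings without reaching an accepting state), and 000 is the lexicographically least accepting string of length 3.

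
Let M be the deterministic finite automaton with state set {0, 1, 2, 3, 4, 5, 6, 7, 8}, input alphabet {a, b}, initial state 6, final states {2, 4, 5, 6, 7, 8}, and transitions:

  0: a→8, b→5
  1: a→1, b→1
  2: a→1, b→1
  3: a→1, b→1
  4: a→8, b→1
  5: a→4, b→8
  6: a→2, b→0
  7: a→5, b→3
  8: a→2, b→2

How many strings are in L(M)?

The useful subgraph on states {0, 2, 4, 5, 6, 8} is acyclic, so L(M) is finite; the longest accepting path visits 6 useful states, giving maximum string length 5.
Counting accepting paths from 6 by length: 1 of length 0, 1 of length 1, 2 of length 2, 4 of length 3, 3 of length 4, 2 of length 5. Total 13.

13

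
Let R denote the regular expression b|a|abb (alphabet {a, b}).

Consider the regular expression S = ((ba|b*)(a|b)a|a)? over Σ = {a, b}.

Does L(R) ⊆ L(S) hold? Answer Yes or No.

The string b is in L(R) but not in L(S).
So L(R) ⊄ L(S).

No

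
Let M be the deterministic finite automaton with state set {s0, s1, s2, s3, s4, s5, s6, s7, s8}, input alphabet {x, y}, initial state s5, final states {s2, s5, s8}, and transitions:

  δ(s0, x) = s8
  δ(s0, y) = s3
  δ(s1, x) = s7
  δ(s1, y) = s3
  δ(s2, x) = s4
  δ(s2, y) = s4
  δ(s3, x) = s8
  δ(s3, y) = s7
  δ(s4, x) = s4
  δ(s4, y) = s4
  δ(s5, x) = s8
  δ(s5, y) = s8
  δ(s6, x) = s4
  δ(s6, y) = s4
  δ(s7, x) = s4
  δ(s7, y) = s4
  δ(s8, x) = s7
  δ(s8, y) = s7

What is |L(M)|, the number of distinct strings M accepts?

3

The useful subgraph on states {s5, s8} is acyclic, so L(M) is finite; the longest accepting path visits 2 useful states, giving maximum string length 1.
Counting accepting paths from s5 by length: 1 of length 0, 2 of length 1. Total 3.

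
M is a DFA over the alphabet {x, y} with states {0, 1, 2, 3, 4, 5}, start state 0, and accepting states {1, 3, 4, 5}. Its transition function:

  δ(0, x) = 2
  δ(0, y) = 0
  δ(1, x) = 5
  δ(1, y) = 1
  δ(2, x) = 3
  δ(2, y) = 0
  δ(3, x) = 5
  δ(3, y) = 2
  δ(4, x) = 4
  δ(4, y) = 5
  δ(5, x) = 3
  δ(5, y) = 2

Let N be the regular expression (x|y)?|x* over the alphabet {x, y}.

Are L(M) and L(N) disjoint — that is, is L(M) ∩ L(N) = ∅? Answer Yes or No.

No

The string xx is accepted by both M and N.
Hence L(M) ∩ L(N) ≠ ∅.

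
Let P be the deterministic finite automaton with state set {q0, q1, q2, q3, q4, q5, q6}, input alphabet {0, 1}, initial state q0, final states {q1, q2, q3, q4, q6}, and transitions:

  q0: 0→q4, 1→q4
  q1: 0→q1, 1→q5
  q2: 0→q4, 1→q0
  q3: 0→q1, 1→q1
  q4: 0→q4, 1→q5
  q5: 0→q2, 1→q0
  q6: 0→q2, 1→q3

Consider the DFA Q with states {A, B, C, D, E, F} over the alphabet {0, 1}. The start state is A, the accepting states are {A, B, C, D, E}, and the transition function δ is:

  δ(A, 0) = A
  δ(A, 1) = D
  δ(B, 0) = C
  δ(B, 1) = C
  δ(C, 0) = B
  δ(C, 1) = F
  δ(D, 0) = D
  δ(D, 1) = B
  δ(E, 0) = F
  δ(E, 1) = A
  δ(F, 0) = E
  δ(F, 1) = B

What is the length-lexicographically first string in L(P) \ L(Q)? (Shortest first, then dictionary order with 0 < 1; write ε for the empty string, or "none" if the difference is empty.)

1111

The string 1111 is accepted by P but not by Q.
No shorter string lies in the difference, and 1111 is the lexicographically first length-4 string in L(P) \ L(Q).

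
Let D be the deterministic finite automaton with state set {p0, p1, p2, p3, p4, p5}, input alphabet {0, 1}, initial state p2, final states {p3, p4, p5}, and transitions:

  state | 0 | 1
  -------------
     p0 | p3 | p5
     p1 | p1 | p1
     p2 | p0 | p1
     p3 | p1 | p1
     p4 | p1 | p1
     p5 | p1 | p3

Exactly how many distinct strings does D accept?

The useful subgraph on states {p0, p2, p3, p5} is acyclic, so L(D) is finite; the longest accepting path visits 4 useful states, giving maximum string length 3.
Counting accepting paths from p2 by length: 2 of length 2, 1 of length 3. Total 3.

3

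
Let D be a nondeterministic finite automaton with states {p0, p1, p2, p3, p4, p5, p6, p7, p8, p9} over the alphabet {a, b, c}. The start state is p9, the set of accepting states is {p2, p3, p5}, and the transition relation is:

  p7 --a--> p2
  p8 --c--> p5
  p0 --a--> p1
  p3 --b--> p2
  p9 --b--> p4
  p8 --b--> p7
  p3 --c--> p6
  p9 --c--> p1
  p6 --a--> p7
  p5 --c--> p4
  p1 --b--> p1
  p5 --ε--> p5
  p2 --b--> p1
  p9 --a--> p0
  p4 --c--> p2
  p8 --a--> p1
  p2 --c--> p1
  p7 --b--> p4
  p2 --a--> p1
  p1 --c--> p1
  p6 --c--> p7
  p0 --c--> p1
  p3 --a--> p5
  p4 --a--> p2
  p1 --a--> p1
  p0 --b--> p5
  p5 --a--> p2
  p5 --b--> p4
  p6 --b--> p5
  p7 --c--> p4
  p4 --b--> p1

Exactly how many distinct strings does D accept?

8

The useful subgraph on states {p0, p2, p4, p5, p9} is acyclic, so L(D) is finite; the longest accepting path visits 5 useful states, giving maximum string length 4.
Counting accepting paths from p9 by length: 3 of length 2, 1 of length 3, 4 of length 4. Total 8.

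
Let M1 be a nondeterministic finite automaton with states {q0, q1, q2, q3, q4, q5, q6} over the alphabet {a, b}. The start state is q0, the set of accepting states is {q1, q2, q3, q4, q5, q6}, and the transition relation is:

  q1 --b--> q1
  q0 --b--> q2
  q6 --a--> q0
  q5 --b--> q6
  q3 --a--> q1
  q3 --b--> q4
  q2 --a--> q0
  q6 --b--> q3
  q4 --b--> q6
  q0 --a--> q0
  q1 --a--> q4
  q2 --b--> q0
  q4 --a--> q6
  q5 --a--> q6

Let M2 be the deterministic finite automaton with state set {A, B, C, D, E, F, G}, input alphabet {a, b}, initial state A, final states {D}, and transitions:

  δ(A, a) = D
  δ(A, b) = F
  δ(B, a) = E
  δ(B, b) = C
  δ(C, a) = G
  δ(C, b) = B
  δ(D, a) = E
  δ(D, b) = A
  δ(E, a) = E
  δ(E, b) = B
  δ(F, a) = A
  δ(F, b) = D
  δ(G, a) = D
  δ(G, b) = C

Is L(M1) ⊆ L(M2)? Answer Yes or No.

The string b is in L(M1) but not in L(M2).
So L(M1) ⊄ L(M2).

No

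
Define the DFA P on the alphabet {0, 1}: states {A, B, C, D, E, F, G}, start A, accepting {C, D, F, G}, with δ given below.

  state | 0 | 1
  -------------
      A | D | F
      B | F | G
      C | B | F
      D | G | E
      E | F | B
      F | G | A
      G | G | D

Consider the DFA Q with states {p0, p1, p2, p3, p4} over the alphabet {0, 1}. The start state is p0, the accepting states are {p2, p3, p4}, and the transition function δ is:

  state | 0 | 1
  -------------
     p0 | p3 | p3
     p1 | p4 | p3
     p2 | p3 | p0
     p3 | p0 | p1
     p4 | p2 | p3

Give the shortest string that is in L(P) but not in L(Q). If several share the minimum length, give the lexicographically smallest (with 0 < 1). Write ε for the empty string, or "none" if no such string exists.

The string 00 is accepted by P but not by Q.
No shorter string lies in the difference, and 00 is the lexicographically first length-2 string in L(P) \ L(Q).

00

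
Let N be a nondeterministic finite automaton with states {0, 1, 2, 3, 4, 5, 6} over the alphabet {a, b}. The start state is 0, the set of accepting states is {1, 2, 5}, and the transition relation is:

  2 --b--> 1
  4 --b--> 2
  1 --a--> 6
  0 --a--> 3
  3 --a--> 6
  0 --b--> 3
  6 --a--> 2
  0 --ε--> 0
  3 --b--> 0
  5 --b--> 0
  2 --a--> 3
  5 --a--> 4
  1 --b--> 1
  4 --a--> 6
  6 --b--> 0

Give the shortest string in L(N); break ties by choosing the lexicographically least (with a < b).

aaa

A breadth-first search from 0 reaches an accepting state first via the path 0 → 3 → 6 → 2 on input aaa.
No string of length < 3 is accepted (BFS exhausts all shorter strings without reaching an accepting state), and aaa is the lexicographically least accepting string of length 3.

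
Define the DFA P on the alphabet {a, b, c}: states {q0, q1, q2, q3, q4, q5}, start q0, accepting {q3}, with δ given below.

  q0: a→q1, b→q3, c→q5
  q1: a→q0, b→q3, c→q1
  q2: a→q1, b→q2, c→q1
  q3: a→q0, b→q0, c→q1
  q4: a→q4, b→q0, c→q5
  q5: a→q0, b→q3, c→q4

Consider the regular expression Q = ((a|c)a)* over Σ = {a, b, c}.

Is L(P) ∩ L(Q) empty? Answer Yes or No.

Converting the expression Q to a DFA (subset construction, then merging equivalent states) gives the minimal DFA with states {r0, r1, r2}, start state r0, accepting states {r0} and transitions r0: a→r1, b→r2, c→r1; r1: a→r0, b→r2, c→r2; r2: a→r2, b→r2, c→r2.
Exploring the product automaton P × Q from the start pair (q0, r0), following both machines on each input symbol, reaches 8 state pairs: (q0, r0), (q1, r1), (q3, r2), (q5, r1), (q1, r2), (q0, r2), (q4, r2), (q5, r2).
P accepts in {q3} and Q accepts in {r0}; no reachable pair has both components accepting, so no string drives both machines to acceptance simultaneously and L(P) ∩ L(Q) = ∅.
So no string is accepted by both, and the intersection is empty.

Yes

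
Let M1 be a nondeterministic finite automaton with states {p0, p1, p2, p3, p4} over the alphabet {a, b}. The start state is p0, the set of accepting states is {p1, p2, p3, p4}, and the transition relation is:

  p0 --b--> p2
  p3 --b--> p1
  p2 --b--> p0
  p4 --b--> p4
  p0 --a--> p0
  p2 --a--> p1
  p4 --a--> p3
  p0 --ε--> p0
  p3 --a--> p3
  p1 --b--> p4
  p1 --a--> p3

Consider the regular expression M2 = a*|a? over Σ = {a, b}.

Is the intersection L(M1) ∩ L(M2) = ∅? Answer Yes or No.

Converting the expression M2 to a DFA (subset construction, then merging equivalent states) gives the minimal DFA with states {r0, r1}, start state r0, accepting states {r0} and transitions r0: a→r0, b→r1; r1: a→r1, b→r1.
Exploring the product automaton M1 × M2 from the start pair (p0, r0), following both machines on each input symbol, reaches 6 state pairs: (p0, r0), (p2, r1), (p1, r1), (p0, r1), (p3, r1), (p4, r1).
M1 accepts in {p1, p2, p3, p4} and M2 accepts in {r0}; no reachable pair has both components accepting, so no string drives both machines to acceptance simultaneously and L(M1) ∩ L(M2) = ∅.
So no string is accepted by both, and the intersection is empty.

Yes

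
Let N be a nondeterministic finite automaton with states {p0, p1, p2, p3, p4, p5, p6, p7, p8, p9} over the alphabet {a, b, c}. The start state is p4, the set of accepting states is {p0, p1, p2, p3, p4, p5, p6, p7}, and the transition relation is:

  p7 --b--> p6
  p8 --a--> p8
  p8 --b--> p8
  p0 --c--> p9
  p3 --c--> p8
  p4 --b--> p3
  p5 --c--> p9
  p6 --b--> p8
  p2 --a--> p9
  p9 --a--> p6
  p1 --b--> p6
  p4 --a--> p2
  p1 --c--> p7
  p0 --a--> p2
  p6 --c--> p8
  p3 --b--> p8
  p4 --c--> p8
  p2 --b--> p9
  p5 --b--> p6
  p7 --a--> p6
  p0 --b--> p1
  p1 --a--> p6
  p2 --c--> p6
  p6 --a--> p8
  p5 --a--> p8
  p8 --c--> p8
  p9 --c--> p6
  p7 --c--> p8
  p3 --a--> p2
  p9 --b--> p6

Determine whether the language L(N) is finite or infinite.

The useful states (reachable from p4 and able to reach an accepting state) are {p2, p3, p4, p6, p9}.
Restricted to these states the transition graph has no cycle, so every accepting path has bounded length and L is finite.

finite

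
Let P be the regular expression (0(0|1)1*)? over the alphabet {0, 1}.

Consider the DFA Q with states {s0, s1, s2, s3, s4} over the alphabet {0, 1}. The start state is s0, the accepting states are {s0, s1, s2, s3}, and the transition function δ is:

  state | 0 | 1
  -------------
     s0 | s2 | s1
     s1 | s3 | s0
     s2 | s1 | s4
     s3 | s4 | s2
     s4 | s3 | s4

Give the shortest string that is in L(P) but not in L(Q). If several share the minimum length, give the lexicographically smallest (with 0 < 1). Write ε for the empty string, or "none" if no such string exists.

01

The string 01 is accepted by P but not by Q.
No shorter string lies in the difference, and 01 is the lexicographically first length-2 string in L(P) \ L(Q).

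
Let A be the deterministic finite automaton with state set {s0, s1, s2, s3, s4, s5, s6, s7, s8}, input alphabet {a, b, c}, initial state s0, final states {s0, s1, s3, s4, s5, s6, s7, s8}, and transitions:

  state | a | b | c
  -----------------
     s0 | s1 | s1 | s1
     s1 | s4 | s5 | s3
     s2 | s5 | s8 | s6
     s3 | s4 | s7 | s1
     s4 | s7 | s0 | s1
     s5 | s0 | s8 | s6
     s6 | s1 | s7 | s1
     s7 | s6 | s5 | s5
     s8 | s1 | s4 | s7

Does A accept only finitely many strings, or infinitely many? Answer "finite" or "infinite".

State s1 is reachable from the start and can reach an accepting state, and it lies on the cycle s1 → s3 → s1.
Traversing that cycle any number of times yields accepted strings of unbounded length, so the language is infinite.

infinite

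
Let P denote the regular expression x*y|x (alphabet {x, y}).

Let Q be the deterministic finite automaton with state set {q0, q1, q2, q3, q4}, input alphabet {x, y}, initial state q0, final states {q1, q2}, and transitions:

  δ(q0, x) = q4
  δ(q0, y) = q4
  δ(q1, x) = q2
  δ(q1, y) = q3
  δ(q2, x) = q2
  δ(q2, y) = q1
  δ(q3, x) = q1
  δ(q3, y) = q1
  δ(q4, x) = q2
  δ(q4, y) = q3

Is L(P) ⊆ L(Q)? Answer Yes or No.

The string x is in L(P) but not in L(Q).
So L(P) ⊄ L(Q).

No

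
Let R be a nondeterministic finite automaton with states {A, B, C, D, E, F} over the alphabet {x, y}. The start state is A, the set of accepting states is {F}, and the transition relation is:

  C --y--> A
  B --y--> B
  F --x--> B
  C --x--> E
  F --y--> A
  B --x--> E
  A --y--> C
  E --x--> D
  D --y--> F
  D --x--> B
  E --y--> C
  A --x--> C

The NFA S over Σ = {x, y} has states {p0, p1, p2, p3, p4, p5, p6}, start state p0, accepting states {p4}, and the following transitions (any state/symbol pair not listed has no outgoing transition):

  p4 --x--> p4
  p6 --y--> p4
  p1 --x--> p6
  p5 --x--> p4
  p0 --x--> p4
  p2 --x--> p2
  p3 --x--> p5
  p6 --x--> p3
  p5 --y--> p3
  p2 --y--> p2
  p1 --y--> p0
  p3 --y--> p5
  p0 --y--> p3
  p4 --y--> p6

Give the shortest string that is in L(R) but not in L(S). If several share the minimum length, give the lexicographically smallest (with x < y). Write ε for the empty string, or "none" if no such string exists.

The string xxxy is accepted by R but not by S.
No shorter string lies in the difference, and xxxy is the lexicographically first length-4 string in L(R) \ L(S).

xxxy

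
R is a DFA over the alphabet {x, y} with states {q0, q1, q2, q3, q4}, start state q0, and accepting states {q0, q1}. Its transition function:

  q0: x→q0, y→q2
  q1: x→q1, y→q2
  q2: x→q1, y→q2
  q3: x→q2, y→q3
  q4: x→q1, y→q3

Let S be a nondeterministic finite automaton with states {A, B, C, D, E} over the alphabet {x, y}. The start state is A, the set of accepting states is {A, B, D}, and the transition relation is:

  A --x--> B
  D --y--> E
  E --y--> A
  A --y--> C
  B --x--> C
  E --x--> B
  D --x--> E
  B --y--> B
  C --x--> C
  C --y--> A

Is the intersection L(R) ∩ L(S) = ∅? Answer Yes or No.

The empty string ε is accepted by both R and S.
Hence L(R) ∩ L(S) ≠ ∅.

No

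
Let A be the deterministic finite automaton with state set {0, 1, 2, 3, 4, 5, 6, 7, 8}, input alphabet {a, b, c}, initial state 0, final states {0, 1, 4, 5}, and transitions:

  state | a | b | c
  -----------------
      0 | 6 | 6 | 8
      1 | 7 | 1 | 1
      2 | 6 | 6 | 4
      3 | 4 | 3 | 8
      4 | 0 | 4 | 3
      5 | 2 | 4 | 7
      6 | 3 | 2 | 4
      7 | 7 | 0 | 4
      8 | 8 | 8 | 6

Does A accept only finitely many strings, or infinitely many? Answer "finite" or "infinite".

infinite

State 8 is reachable from the start and can reach an accepting state, and it lies on the cycle 8 → 8.
Traversing that cycle any number of times yields accepted strings of unbounded length, so the language is infinite.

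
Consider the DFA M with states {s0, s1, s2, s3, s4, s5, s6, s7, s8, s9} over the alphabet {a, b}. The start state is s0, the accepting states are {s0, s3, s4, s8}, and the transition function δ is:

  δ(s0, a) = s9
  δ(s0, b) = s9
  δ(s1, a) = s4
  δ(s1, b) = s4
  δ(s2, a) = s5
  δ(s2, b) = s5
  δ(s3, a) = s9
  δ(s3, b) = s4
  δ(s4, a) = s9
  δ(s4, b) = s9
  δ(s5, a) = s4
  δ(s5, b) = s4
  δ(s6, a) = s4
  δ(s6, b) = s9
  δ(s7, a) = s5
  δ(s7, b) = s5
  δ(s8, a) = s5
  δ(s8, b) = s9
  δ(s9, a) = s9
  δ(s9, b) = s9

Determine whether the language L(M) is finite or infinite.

finite

The useful states (reachable from s0 and able to reach an accepting state) are {s0}.
Restricted to these states the transition graph has no cycle, so every accepting path has bounded length and L is finite.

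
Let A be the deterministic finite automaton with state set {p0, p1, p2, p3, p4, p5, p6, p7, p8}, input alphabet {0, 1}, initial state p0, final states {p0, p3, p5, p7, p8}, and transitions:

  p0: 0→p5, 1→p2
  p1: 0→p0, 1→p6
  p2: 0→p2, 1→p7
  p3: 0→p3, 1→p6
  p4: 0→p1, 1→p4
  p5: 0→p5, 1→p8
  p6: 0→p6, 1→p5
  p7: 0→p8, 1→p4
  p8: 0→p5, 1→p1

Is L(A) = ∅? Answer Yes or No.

The empty string ε is accepted: the run p0 ends in the accepting state p0.
Since at least one string is accepted, L(A) is not empty.

No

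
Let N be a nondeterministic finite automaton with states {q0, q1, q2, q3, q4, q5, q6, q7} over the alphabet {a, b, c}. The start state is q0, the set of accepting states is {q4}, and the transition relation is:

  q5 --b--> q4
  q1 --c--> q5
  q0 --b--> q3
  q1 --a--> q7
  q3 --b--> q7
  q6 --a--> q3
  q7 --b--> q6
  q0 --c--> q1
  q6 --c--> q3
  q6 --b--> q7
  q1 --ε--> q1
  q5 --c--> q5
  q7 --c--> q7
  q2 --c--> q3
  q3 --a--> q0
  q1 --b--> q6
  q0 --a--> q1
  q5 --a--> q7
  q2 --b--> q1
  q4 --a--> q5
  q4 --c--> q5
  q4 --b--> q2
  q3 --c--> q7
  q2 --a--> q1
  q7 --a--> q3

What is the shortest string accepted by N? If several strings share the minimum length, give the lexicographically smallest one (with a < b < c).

A breadth-first search from q0 reaches an accepting state first via the path q0 → q1 → q5 → q4 on input acb.
No string of length < 3 is accepted (BFS exhausts all shorter strings without reaching an accepting state), and acb is the lexicographically least accepting string of length 3.

acb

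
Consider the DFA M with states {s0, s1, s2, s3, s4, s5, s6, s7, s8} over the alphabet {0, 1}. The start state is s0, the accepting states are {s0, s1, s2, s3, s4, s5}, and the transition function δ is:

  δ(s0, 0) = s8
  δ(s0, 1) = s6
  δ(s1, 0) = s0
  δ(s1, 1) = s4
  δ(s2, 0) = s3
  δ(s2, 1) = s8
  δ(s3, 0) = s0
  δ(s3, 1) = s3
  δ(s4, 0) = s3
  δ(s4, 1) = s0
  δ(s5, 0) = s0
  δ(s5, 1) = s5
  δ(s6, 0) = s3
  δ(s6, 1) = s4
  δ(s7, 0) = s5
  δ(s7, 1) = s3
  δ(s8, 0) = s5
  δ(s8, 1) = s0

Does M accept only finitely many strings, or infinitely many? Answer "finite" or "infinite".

infinite

State s0 is reachable from the start and can reach an accepting state, and it lies on the cycle s0 → s8 → s0.
Traversing that cycle any number of times yields accepted strings of unbounded length, so the language is infinite.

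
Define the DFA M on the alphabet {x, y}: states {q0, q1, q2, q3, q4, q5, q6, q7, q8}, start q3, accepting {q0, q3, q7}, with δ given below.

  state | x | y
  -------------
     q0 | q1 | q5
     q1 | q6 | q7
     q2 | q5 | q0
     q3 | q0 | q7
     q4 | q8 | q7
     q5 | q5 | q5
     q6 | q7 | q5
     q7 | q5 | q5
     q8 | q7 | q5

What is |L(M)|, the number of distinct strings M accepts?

5

The useful subgraph on states {q0, q1, q3, q6, q7} is acyclic, so L(M) is finite; the longest accepting path visits 5 useful states, giving maximum string length 4.
Counting accepting paths from q3 by length: 1 of length 0, 2 of length 1, 1 of length 3, 1 of length 4. Total 5.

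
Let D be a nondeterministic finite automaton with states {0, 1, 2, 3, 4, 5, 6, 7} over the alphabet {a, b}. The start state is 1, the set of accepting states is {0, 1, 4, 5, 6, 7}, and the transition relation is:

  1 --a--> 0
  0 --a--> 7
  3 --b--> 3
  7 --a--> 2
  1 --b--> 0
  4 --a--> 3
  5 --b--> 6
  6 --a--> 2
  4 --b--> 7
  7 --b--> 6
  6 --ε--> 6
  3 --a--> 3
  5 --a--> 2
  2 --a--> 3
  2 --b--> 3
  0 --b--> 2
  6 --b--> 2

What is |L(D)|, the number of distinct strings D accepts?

The useful subgraph on states {0, 1, 6, 7} is acyclic, so L(D) is finite; the longest accepting path visits 4 useful states, giving maximum string length 3.
Counting accepting paths from 1 by length: 1 of length 0, 2 of length 1, 2 of length 2, 2 of length 3. Total 7.

7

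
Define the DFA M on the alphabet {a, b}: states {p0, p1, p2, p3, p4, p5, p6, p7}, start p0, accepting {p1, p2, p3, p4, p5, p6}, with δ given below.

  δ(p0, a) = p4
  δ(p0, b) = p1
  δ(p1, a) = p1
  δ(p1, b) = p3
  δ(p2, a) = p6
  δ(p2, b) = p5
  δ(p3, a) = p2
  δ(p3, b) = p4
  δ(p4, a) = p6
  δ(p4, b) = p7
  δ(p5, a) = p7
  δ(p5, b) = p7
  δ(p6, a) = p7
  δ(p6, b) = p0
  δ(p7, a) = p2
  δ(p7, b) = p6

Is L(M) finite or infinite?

State p1 is reachable from the start and can reach an accepting state, and it lies on the cycle p1 → p1.
Traversing that cycle any number of times yields accepted strings of unbounded length, so the language is infinite.

infinite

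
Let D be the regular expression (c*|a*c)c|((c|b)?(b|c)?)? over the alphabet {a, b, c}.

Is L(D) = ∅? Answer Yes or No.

No

The empty string ε matches the expression, so it belongs to L(D).
Since L(D) contains at least one string, it is not empty.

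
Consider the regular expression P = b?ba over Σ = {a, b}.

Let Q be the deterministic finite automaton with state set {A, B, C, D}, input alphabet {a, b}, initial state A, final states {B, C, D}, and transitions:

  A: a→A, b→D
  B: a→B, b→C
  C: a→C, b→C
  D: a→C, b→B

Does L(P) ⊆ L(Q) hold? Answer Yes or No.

Converting the expression P to a DFA (subset construction, then merging equivalent states) gives the minimal DFA with states {p0, p1, p2, p3, p4}, start state p0, accepting states {p3} and transitions p0: a→p1, b→p2; p1: a→p1, b→p1; p2: a→p3, b→p4; p3: a→p1, b→p1; p4: a→p3, b→p1.
Exploring the product automaton P × Q from the start pair (p0, A), following both machines on each input symbol, reaches 9 state pairs: (p0, A), (p1, A), (p2, D), (p1, D), (p3, C), (p4, B), (p1, C), (p1, B), (p3, B).
P accepts in {p3} and Q accepts in {B, C, D}. The reachable pairs whose P-component is accepting are (p3, C), (p3, B); in each of them the Q-component is accepting too, so the product for L(P) \ L(Q) (P-component accepting, Q-component rejecting) has no reachable accepting pair and the difference is empty.
Hence every string in L(P) is also in L(Q).

Yes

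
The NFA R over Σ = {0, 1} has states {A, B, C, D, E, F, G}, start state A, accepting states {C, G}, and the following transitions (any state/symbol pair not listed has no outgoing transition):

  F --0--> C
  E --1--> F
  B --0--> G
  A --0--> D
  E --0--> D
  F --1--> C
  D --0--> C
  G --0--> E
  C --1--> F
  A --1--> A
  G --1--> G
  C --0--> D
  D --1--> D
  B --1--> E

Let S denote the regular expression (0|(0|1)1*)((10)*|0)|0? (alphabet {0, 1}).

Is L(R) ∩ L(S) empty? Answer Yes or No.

No

The string 00 is accepted by both R and S.
Hence L(R) ∩ L(S) ≠ ∅.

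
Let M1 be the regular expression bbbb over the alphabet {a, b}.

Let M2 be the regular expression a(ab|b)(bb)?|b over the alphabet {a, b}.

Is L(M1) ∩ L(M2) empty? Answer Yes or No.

Yes

Converting the expression M1 to a DFA (subset construction, then merging equivalent states) gives the minimal DFA with states {r0, r1, r2, r3, r4, r5}, start state r0, accepting states {r5} and transitions r0: a→r1, b→r2; r1: a→r1, b→r1; r2: a→r1, b→r3; r3: a→r1, b→r4; r4: a→r1, b→r5; r5: a→r1, b→r1.
Converting the expression M2 to a DFA (subset construction, then merging equivalent states) gives the minimal DFA with states {t0, t1, t2, t3, t4, t5, t6}, start state t0, accepting states {t2, t4} and transitions t0: a→t1, b→t2; t1: a→t3, b→t4; t2: a→t5, b→t5; t3: a→t5, b→t4; t4: a→t5, b→t6; t5: a→t5, b→t5; t6: a→t5, b→t2.
Exploring the product automaton M1 × M2 from the start pair (r0, t0), following both machines on each input symbol, reaches 11 state pairs: (r0, t0), (r1, t1), (r2, t2), (r1, t3), (r1, t4), (r1, t5), (r3, t5), (r1, t6), (r4, t5), (r1, t2), (r5, t5).
M1 accepts in {r5} and M2 accepts in {t2, t4}; no reachable pair has both components accepting, so no string drives both machines to acceptance simultaneously and L(M1) ∩ L(M2) = ∅.
So no string is accepted by both, and the intersection is empty.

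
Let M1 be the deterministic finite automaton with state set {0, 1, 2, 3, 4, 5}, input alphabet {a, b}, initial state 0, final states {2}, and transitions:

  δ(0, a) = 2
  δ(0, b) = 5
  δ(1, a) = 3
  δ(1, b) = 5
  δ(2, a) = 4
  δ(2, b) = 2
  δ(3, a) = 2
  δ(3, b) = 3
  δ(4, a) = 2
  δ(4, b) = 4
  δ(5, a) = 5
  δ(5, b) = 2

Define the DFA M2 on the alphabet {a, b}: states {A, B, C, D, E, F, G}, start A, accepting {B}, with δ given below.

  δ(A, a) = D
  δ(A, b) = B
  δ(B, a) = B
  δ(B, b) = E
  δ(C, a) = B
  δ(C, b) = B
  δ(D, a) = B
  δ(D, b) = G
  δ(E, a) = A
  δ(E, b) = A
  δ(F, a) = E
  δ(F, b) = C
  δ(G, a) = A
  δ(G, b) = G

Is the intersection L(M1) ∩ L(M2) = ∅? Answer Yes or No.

No

The string aaa is accepted by both M1 and M2.
Hence L(M1) ∩ L(M2) ≠ ∅.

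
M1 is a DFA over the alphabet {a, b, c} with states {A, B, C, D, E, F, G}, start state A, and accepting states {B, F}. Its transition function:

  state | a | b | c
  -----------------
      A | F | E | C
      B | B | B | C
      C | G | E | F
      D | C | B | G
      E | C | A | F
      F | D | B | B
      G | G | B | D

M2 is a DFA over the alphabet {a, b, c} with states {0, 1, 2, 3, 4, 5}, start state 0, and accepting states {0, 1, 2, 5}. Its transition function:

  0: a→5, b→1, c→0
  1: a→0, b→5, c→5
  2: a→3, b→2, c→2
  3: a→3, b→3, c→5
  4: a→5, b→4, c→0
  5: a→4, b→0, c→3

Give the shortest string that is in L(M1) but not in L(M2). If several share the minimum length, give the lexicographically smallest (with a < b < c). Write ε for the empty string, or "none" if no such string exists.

ac

The string ac is accepted by M1 but not by M2.
No shorter string lies in the difference, and ac is the lexicographically first length-2 string in L(M1) \ L(M2).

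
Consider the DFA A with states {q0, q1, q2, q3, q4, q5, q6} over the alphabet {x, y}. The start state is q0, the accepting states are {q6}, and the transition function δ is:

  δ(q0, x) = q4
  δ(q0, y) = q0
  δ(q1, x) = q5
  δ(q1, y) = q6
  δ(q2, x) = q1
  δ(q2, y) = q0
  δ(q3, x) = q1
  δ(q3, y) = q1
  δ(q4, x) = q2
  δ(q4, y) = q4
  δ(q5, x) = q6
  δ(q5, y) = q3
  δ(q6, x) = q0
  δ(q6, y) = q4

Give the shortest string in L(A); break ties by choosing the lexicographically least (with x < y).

A breadth-first search from q0 reaches an accepting state first via the path q0 → q4 → q2 → q1 → q6 on input xxxy.
No string of length < 4 is accepted (BFS exhausts all shorter strings without reaching an accepting state), and xxxy is the lexicographically least accepting string of length 4.

xxxy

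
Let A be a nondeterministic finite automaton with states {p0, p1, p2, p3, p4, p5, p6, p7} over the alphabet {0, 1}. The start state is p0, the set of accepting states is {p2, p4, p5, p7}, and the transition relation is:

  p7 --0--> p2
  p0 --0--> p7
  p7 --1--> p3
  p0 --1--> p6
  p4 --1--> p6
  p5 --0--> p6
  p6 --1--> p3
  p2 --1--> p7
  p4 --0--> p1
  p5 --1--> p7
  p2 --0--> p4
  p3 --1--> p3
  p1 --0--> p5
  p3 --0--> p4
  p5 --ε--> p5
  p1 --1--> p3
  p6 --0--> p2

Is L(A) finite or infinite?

infinite

State p3 is reachable from the start and can reach an accepting state, and it lies on the cycle p3 → p3.
Traversing that cycle any number of times yields accepted strings of unbounded length, so the language is infinite.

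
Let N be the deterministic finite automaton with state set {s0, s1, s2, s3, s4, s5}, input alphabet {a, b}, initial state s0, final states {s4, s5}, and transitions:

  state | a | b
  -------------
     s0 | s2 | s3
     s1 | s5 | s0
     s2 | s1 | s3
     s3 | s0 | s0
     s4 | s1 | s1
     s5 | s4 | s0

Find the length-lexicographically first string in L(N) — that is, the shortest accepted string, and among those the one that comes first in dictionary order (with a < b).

A breadth-first search from s0 reaches an accepting state first via the path s0 → s2 → s1 → s5 on input aaa.
No string of length < 3 is accepted (BFS exhausts all shorter strings without reaching an accepting state), and aaa is the lexicographically least accepting string of length 3.

aaa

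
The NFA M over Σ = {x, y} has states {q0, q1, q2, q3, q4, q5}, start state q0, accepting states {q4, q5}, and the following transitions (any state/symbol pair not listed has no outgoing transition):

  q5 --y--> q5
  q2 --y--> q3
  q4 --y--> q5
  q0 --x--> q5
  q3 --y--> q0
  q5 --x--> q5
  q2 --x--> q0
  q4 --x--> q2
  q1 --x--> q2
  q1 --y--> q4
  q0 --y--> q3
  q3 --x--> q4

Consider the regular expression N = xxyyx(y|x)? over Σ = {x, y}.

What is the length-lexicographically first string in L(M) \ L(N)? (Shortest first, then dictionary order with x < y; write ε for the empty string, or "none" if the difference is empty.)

The string x is accepted by M but not by N.
No shorter string lies in the difference, and x is the lexicographically first length-1 string in L(M) \ L(N).

x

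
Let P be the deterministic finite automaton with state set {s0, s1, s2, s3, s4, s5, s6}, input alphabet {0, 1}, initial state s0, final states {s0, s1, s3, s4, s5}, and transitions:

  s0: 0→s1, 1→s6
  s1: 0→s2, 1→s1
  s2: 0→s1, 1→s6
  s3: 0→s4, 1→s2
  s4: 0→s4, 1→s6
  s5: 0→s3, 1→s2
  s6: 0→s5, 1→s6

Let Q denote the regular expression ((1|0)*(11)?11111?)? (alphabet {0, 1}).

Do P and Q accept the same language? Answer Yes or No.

The string 0 is accepted by P but rejected by Q.
So L(P) ≠ L(Q).

No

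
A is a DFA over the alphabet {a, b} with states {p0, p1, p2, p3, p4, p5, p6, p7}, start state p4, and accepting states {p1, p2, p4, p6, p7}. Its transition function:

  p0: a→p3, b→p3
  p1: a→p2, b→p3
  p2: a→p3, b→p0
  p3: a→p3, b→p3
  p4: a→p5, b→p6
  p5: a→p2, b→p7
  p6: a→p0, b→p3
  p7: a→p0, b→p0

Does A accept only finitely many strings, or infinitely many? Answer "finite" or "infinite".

finite

The useful states (reachable from p4 and able to reach an accepting state) are {p2, p4, p5, p6, p7}.
Restricted to these states the transition graph has no cycle, so every accepting path has bounded length and L is finite.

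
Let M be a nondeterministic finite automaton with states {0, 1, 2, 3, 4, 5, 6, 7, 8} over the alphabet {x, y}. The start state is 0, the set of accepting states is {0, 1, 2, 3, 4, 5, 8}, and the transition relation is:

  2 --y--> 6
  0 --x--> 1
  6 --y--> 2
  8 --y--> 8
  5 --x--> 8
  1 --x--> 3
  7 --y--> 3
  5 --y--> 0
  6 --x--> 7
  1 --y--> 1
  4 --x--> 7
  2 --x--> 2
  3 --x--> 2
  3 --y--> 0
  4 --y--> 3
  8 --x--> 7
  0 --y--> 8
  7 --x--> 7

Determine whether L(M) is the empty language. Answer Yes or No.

No

The empty string ε is accepted: the run 0 ends in the accepting state 0.
Since at least one string is accepted, L(M) is not empty.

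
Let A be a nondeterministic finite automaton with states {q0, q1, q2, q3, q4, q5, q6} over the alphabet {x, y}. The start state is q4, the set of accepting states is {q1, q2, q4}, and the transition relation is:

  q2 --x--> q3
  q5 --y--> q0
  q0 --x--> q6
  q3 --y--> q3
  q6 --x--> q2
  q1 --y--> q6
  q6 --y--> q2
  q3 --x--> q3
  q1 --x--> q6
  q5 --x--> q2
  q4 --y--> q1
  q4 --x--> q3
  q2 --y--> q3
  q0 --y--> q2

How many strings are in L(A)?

The useful subgraph on states {q1, q2, q4, q6} is acyclic, so L(A) is finite; the longest accepting path visits 4 useful states, giving maximum string length 3.
Counting accepting paths from q4 by length: 1 of length 0, 1 of length 1, 4 of length 3. Total 6.

6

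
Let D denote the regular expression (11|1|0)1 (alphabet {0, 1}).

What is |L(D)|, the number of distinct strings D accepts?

The expression has no Kleene star, so L(D) is finite. Expanding the alternatives gives {01, 11, 111}.
That is 2 of length 2, 1 of length 3: 3 strings in all.

3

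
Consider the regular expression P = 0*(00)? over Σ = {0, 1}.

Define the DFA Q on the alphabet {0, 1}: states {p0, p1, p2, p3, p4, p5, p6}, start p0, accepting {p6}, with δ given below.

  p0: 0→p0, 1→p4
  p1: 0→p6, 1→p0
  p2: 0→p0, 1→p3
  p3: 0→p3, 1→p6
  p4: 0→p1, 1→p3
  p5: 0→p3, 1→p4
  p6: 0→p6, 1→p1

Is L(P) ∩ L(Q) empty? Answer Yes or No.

Yes

Converting the expression P to a DFA (subset construction, then merging equivalent states) gives the minimal DFA with states {r0, r1}, start state r0, accepting states {r0} and transitions r0: 0→r0, 1→r1; r1: 0→r1, 1→r1.
Exploring the product automaton P × Q from the start pair (r0, p0), following both machines on each input symbol, reaches 6 state pairs: (r0, p0), (r1, p4), (r1, p1), (r1, p3), (r1, p6), (r1, p0).
P accepts in {r0} and Q accepts in {p6}; no reachable pair has both components accepting, so no string drives both machines to acceptance simultaneously and L(P) ∩ L(Q) = ∅.
So no string is accepted by both, and the intersection is empty.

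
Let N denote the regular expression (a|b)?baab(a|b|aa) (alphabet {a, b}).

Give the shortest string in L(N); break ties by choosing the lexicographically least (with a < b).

By inspection of the expression, no string of length less than 5 matches, and baaba is the lexicographically first match of length 5.

baaba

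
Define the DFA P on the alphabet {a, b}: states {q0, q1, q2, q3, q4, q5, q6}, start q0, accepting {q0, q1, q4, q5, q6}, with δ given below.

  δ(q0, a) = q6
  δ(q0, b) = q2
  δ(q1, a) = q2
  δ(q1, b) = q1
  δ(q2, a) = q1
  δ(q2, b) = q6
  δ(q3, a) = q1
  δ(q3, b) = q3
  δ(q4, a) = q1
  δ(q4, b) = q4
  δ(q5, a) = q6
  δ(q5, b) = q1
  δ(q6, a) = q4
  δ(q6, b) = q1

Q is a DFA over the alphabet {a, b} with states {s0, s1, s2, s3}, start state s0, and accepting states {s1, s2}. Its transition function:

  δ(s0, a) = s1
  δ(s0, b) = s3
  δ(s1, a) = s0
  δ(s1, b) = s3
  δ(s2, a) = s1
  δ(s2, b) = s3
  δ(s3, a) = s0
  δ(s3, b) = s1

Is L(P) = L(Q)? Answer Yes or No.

The empty string ε is accepted by P but rejected by Q.
So L(P) ≠ L(Q).

No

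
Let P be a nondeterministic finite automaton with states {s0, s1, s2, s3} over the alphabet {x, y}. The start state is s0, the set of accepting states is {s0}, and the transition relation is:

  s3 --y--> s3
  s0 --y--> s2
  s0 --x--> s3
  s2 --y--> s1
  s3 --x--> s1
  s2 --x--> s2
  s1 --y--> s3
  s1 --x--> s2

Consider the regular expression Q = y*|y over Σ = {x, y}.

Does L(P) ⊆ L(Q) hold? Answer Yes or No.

Yes

Converting the expression Q to a DFA (subset construction, then merging equivalent states) gives the minimal DFA with states {q0, q1}, start state q0, accepting states {q0} and transitions q0: x→q1, y→q0; q1: x→q1, y→q1.
Exploring the product automaton P × Q from the start pair (s0, q0), following both machines on each input symbol, reaches 7 state pairs: (s0, q0), (s3, q1), (s2, q0), (s1, q1), (s2, q1), (s1, q0), (s3, q0).
P accepts in {s0} and Q accepts in {q0}. The reachable pairs whose P-component is accepting are (s0, q0); in each of them the Q-component is accepting too, so the product for L(P) \ L(Q) (P-component accepting, Q-component rejecting) has no reachable accepting pair and the difference is empty.
Hence every string in L(P) is also in L(Q).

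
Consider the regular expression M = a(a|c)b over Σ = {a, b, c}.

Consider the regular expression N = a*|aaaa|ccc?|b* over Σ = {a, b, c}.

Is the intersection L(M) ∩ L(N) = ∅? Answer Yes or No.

Yes

Converting the expression M to a DFA (subset construction, then merging equivalent states) gives the minimal DFA with states {m0, m1, m2, m3, m4}, start state m0, accepting states {m4} and transitions m0: a→m1, b→m2, c→m2; m1: a→m3, b→m2, c→m3; m2: a→m2, b→m2, c→m2; m3: a→m2, b→m4, c→m2; m4: a→m2, b→m2, c→m2.
Converting the expression N to a DFA (subset construction, then merging equivalent states) gives the minimal DFA with states {n0, n1, n2, n3, n4, n5, n6}, start state n0, accepting states {n0, n1, n2, n5, n6} and transitions n0: a→n1, b→n2, c→n3; n1: a→n1, b→n4, c→n4; n2: a→n4, b→n2, c→n4; n3: a→n4, b→n4, c→n5; n4: a→n4, b→n4, c→n4; n5: a→n4, b→n4, c→n6; n6: a→n4, b→n4, c→n4.
Exploring the product automaton M × N from the start pair (m0, n0), following both machines on each input symbol, reaches 11 state pairs: (m0, n0), (m1, n1), (m2, n2), (m2, n3), (m3, n1), (m2, n4), (m3, n4), (m2, n5), (m2, n1), (m4, n4), (m2, n6).
M accepts in {m4} and N accepts in {n0, n1, n2, n5, n6}; no reachable pair has both components accepting, so no string drives both machines to acceptance simultaneously and L(M) ∩ L(N) = ∅.
So no string is accepted by both, and the intersection is empty.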